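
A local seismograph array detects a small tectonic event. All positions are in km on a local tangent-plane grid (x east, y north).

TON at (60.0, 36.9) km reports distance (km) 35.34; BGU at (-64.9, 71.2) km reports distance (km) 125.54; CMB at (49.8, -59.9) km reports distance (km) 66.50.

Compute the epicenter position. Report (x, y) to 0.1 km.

Circle about each station: (x − 60.0)² + (y − 36.9)² = 35.34²; (x + 64.9)² + (y − 71.2)² = 125.54²; (x − 49.8)² + (y + 59.9)² = 66.50².
Subtracting pairs of circle equations eliminates x²+y² and gives linear equations (the radical axes):
-249.8 x + 68.6 y = -10191.54
-20.4 x − 193.6 y = -2066.89
Solving the 2×2 system: x ≈ 42.5, y ≈ 6.2 km.

42.5 km east, 6.2 km north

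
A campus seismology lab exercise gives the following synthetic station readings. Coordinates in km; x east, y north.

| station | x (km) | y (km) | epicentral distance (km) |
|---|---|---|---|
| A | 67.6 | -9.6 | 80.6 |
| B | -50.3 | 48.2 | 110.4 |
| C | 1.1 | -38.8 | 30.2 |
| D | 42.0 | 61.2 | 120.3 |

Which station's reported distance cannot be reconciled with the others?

C

Solve using three stations at a time. Using A, B, D (subtract circle equations pairwise → linear system) gives (x, y) ≈ (-1.6, -50.9).
Distances from that point to each station vs reported:
  A: calculated 80.6 vs reported 80.6 → residual 0.0 km
  B: calculated 110.4 vs reported 110.4 → residual 0.0 km
  C: calculated 12.4 vs reported 30.2 → residual 17.8 km
  D: calculated 120.3 vs reported 120.3 → residual 0.0 km
A, B, D are mutually consistent (residuals ≈ 0); C is off by 17.8 km.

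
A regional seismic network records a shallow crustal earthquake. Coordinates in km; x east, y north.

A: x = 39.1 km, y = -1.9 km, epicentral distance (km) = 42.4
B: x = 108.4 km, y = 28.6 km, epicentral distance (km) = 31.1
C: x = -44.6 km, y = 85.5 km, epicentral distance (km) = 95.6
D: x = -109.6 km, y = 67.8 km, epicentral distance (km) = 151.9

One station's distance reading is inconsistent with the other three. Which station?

Solve using three stations at a time. Using A, C, D (subtract circle equations pairwise → linear system) gives (x, y) ≈ (39.9, 40.6).
Distances from that point to each station vs reported:
  A: calculated 42.5 vs reported 42.4 → residual 0.1 km
  B: calculated 69.6 vs reported 31.1 → residual 38.5 km
  C: calculated 95.7 vs reported 95.6 → residual 0.1 km
  D: calculated 151.9 vs reported 151.9 → residual 0.0 km
A, C, D are mutually consistent (residuals ≈ 0); B is off by 38.5 km.

B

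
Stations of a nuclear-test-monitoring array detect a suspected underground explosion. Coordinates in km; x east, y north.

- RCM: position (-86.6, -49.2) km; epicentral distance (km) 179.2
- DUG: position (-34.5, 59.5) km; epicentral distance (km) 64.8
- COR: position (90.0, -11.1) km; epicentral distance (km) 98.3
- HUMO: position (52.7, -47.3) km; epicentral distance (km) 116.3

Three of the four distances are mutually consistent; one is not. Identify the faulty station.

RCM

Solve using three stations at a time. Using DUG, COR, HUMO (subtract circle equations pairwise → linear system) gives (x, y) ≈ (30.0, 66.8).
Distances from that point to each station vs reported:
  RCM: calculated 164.4 vs reported 179.2 → residual 14.8 km
  DUG: calculated 64.9 vs reported 64.8 → residual 0.1 km
  COR: calculated 98.3 vs reported 98.3 → residual 0.0 km
  HUMO: calculated 116.3 vs reported 116.3 → residual 0.0 km
DUG, COR, HUMO are mutually consistent (residuals ≈ 0); RCM is off by 14.8 km.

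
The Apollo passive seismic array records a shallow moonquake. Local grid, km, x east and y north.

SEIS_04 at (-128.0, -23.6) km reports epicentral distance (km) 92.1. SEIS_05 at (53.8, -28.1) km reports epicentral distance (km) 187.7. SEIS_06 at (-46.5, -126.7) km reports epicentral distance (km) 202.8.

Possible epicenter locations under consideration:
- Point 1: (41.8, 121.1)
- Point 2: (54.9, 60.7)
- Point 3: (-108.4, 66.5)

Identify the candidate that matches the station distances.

Point 3

For each candidate, compare |candidate − station| to the reported distance:
Point 1: residuals SEIS_04 131.0, SEIS_05 38.0, SEIS_06 60.3 → max 131.0 km
Point 2: residuals SEIS_04 109.3, SEIS_05 98.9, SEIS_06 10.3 → max 109.3 km
Point 3: residuals SEIS_04 0.1, SEIS_05 0.1, SEIS_06 0.1 → max 0.1 km
Only Point 3 has all residuals ≈ 0.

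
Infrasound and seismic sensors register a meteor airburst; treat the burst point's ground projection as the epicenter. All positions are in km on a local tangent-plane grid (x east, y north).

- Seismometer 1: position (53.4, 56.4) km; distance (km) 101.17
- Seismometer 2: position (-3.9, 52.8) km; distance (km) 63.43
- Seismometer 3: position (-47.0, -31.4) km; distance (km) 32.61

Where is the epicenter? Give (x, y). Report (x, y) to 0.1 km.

x ≈ -25.6 km, y ≈ -6.8 km

Circle about each station: (x − 53.4)² + (y − 56.4)² = 101.17²; (x + 3.9)² + (y − 52.8)² = 63.43²; (x + 47.0)² + (y + 31.4)² = 32.61².
Subtracting pairs of circle equations eliminates x²+y² and gives linear equations (the radical axes):
-114.6 x − 7.2 y = 2982.53
-200.8 x − 175.6 y = 6334.40
Solving the 2×2 system: x ≈ -25.6, y ≈ -6.8 km.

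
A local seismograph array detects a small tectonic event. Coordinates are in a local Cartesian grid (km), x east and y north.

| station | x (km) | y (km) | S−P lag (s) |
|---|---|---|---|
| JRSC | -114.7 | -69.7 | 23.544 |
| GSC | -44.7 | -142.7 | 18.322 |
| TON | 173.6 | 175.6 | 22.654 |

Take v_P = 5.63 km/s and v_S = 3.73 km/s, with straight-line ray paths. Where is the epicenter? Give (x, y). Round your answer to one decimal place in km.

145.5 km east, -73.2 km north

Distance from S−P lag: d = Δt · v_P v_S / (v_P − v_S) = Δt · (5.63·3.73)/(5.63−3.73) ≈ 11.0526·Δt.
So d_JRSC = 260.22, d_GSC = 202.51, d_TON = 250.39 km.
Circle about each station: (x + 114.7)² + (y + 69.7)² = 260.22²; (x + 44.7)² + (y + 142.7)² = 202.51²; (x − 173.6)² + (y − 175.6)² = 250.39².
Subtracting pairs of circle equations eliminates x²+y² and gives linear equations (the radical axes):
140.0 x − 146.0 y = 31051.35
576.6 x + 490.6 y = 47977.44
Solving the 2×2 system: x ≈ 145.5, y ≈ -73.2 km.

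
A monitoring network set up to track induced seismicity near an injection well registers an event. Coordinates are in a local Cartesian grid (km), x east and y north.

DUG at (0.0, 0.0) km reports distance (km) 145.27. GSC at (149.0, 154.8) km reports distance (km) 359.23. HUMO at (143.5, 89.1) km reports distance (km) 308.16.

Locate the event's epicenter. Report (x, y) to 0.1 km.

Circle about each station: x² + y² = 145.27²; (x − 149.0)² + (y − 154.8)² = 359.23²; (x − 143.5)² + (y − 89.1)² = 308.16².
Subtracting the DUG equation from the GSC and HUMO equations removes the quadratic terms:
298.0 x + 309.6 y = -61778.78
287.0 x + 178.2 y = -45328.15
Solving the 2×2 system: x ≈ -84.6, y ≈ -118.1 km.

(-84.6, -118.1)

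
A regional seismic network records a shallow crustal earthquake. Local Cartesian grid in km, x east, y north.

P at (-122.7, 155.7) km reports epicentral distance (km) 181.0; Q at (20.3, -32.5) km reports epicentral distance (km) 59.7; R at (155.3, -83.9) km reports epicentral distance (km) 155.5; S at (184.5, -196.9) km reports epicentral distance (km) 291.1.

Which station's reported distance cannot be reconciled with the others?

R

Solve using three stations at a time. Using P, Q, S (subtract circle equations pairwise → linear system) gives (x, y) ≈ (-29.2, 0.8).
Distances from that point to each station vs reported:
  P: calculated 181.0 vs reported 181.0 → residual 0.0 km
  Q: calculated 59.6 vs reported 59.7 → residual 0.1 km
  R: calculated 203.0 vs reported 155.5 → residual 47.5 km
  S: calculated 291.1 vs reported 291.1 → residual 0.0 km
P, Q, S are mutually consistent (residuals ≈ 0); R is off by 47.5 km.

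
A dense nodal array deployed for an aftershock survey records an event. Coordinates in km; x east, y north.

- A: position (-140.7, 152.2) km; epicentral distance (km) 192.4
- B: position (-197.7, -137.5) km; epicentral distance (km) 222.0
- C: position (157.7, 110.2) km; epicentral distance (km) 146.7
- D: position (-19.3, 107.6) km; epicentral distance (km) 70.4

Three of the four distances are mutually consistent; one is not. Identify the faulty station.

B

Solve using three stations at a time. Using A, C, D (subtract circle equations pairwise → linear system) gives (x, y) ≈ (23.3, 51.5).
Distances from that point to each station vs reported:
  A: calculated 192.4 vs reported 192.4 → residual 0.0 km
  B: calculated 290.8 vs reported 222.0 → residual 68.8 km
  C: calculated 146.7 vs reported 146.7 → residual 0.0 km
  D: calculated 70.4 vs reported 70.4 → residual 0.0 km
A, C, D are mutually consistent (residuals ≈ 0); B is off by 68.8 km.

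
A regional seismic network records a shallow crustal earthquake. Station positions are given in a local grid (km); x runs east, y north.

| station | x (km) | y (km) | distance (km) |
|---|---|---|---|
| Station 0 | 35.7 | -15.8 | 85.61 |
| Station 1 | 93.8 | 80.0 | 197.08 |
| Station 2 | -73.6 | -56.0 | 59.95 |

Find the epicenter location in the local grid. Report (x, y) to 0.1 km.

-19.3 km east, -81.4 km north

Circle about each station: (x − 35.7)² + (y + 15.8)² = 85.61²; (x − 93.8)² + (y − 80.0)² = 197.08²; (x + 73.6)² + (y + 56.0)² = 59.95².
Subtracting pairs of circle equations eliminates x²+y² and gives linear equations (the radical axes):
116.2 x + 191.6 y = -17837.14
-218.6 x − 80.4 y = 10763.90
Solving the 2×2 system: x ≈ -19.3, y ≈ -81.4 km.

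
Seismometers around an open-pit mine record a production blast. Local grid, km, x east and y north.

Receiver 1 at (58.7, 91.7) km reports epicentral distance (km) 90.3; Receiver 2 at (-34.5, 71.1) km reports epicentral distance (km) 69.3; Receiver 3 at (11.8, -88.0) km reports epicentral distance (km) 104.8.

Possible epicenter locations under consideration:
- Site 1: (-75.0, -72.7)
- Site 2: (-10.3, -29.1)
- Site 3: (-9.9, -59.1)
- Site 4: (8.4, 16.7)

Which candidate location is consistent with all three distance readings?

For each candidate, compare |candidate − station| to the reported distance:
Site 1: residuals Receiver 1 121.6, Receiver 2 80.1, Receiver 3 16.7 → max 121.6 km
Site 2: residuals Receiver 1 48.8, Receiver 2 33.8, Receiver 3 41.9 → max 48.8 km
Site 3: residuals Receiver 1 75.4, Receiver 2 63.2, Receiver 3 68.7 → max 75.4 km
Site 4: residuals Receiver 1 0.0, Receiver 2 0.0, Receiver 3 0.0 → max 0.0 km
Only Site 4 has all residuals ≈ 0.

Site 4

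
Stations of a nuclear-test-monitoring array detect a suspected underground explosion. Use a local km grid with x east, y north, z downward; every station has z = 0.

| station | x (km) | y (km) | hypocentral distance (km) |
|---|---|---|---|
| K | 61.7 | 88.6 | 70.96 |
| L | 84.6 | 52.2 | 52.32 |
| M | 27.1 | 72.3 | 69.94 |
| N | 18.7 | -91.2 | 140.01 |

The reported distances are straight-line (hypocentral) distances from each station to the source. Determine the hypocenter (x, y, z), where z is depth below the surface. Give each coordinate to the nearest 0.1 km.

Each station gives a sphere (x−x_i)² + (y−y_i)² + z² = d_i² (stations at z=0).
Subtracting the K sphere from L and M: z² cancels, leaving linear equations in x and y:
45.8 x − 72.8 y = 523.09
-69.2 x − 32.6 y = -5551.43
Solving: x ≈ 64.494, y ≈ 33.389 km (keep extra digits for the depth step; rounded: 64.5, 33.4).
Then from the K sphere: z² = 70.96² − (x − 61.7)² − (y − 88.6)² with x = 64.494, y = 33.389, so z ≈ 44.489 ≈ 44.5 km.

(64.5, 33.4, 44.5)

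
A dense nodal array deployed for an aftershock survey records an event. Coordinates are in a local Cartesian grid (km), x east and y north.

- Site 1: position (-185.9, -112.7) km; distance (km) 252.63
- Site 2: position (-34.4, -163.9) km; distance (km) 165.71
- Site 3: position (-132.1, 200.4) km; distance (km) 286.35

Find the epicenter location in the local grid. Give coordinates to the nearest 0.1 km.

Circle about each station: (x + 185.9)² + (y + 112.7)² = 252.63²; (x + 34.4)² + (y + 163.9)² = 165.71²; (x + 132.1)² + (y − 200.4)² = 286.35².
Subtracting pairs of circle equations eliminates x²+y² and gives linear equations (the radical axes):
303.0 x − 102.4 y = 17148.58
107.6 x + 626.2 y = -7823.94
Solving the 2×2 system: x ≈ 49.5, y ≈ -21.0 km.

x ≈ 49.5 km, y ≈ -21.0 km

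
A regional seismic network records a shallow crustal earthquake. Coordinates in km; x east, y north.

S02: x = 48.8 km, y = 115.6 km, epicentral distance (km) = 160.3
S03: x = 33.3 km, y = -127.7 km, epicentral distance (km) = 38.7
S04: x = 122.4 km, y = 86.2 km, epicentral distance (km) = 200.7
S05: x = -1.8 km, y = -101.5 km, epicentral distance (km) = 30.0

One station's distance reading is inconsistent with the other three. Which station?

S02

Solve using three stations at a time. Using S03, S04, S05 (subtract circle equations pairwise → linear system) gives (x, y) ≈ (25.8, -89.7).
Distances from that point to each station vs reported:
  S02: calculated 206.6 vs reported 160.3 → residual 46.3 km
  S03: calculated 38.7 vs reported 38.7 → residual 0.0 km
  S04: calculated 200.7 vs reported 200.7 → residual 0.0 km
  S05: calculated 30.0 vs reported 30.0 → residual 0.0 km
S03, S04, S05 are mutually consistent (residuals ≈ 0); S02 is off by 46.3 km.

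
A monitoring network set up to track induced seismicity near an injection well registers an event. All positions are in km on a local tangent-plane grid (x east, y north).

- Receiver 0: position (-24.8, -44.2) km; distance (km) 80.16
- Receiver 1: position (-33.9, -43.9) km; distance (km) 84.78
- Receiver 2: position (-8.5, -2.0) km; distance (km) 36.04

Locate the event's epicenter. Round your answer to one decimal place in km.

x ≈ 14.8 km, y ≈ 25.5 km

Circle about each station: (x + 24.8)² + (y + 44.2)² = 80.16²; (x + 33.9)² + (y + 43.9)² = 84.78²; (x + 8.5)² + (y + 2.0)² = 36.04².
Subtracting the Receiver 0 equation from the Receiver 1 and Receiver 2 equations removes the quadratic terms:
-18.2 x + 0.6 y = -254.28
32.6 x + 84.4 y = 2634.31
Solving the 2×2 system: x ≈ 14.8, y ≈ 25.5 km.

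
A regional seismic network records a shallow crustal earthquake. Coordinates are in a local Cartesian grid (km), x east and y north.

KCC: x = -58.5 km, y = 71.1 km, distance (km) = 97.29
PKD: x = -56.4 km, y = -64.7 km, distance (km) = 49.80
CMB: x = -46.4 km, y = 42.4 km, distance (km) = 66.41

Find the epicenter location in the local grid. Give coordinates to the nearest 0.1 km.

x ≈ -30.6 km, y ≈ -22.1 km

Circle about each station: (x + 58.5)² + (y − 71.1)² = 97.29²; (x + 56.4)² + (y + 64.7)² = 49.80²; (x + 46.4)² + (y − 42.4)² = 66.41².
Subtracting pairs of circle equations eliminates x²+y² and gives linear equations (the radical axes):
4.2 x − 271.6 y = 5874.89
24.2 x − 57.4 y = 528.32
Solving the 2×2 system: x ≈ -30.6, y ≈ -22.1 km.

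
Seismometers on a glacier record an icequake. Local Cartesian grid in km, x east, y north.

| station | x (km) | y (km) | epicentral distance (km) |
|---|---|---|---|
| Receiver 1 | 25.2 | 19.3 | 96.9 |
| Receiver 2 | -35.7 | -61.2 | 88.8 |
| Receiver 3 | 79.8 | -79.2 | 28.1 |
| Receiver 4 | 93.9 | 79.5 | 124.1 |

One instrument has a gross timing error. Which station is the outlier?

Receiver 4

Solve using three stations at a time. Using Receiver 1, Receiver 2, Receiver 3 (subtract circle equations pairwise → linear system) gives (x, y) ≈ (52.2, -73.8).
Distances from that point to each station vs reported:
  Receiver 1: calculated 96.9 vs reported 96.9 → residual 0.0 km
  Receiver 2: calculated 88.8 vs reported 88.8 → residual 0.0 km
  Receiver 3: calculated 28.1 vs reported 28.1 → residual 0.0 km
  Receiver 4: calculated 158.8 vs reported 124.1 → residual 34.7 km
Receiver 1, Receiver 2, Receiver 3 are mutually consistent (residuals ≈ 0); Receiver 4 is off by 34.7 km.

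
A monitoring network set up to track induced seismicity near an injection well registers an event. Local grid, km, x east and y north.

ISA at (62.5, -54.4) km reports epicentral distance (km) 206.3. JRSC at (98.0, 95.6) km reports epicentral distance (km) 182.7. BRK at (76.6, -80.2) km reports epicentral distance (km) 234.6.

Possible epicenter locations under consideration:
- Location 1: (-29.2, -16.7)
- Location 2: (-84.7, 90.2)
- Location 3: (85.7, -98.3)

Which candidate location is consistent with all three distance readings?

For each candidate, compare |candidate − station| to the reported distance:
Location 1: residuals ISA 107.2, JRSC 13.0, BRK 111.2 → max 111.2 km
Location 2: residuals ISA 0.0, JRSC 0.1, BRK 0.0 → max 0.1 km
Location 3: residuals ISA 156.6, JRSC 11.6, BRK 214.3 → max 214.3 km
Only Location 2 has all residuals ≈ 0.

Location 2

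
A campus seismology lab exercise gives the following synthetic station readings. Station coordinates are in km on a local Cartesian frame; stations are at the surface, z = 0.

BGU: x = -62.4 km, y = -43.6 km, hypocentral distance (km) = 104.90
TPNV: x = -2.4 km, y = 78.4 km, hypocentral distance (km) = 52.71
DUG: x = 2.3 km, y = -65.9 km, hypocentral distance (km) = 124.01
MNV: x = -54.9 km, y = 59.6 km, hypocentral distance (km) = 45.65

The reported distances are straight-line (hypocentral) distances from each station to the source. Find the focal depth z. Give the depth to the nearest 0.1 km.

Each station gives a sphere (x−x_i)² + (y−y_i)² + z² = d_i² (stations at z=0).
Subtracting the BGU sphere from TPNV and DUG: z² cancels, leaving linear equations in x and y:
120.0 x + 244.0 y = 8583.27
129.4 x − 44.6 y = -5821.09
Solving: x ≈ -28.098, y ≈ 48.996 km (keep extra digits for the depth step; rounded: -28.1, 49.0).
Then from the BGU sphere: z² = 104.90² − (x + 62.4)² − (y + 43.6)² with x = -28.098, y = 48.996, so z ≈ 35.403 ≈ 35.4 km.

35.4 km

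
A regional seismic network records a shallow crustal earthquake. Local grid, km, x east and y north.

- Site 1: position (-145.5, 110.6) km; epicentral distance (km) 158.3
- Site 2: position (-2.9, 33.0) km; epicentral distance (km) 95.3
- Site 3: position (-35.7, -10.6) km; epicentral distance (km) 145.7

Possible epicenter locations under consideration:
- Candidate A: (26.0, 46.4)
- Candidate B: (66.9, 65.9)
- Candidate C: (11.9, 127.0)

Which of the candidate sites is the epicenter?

For each candidate, compare |candidate − station| to the reported distance:
Candidate A: residuals Site 1 24.8, Site 2 63.4, Site 3 61.7 → max 63.4 km
Candidate B: residuals Site 1 58.8, Site 2 18.1, Site 3 17.7 → max 58.8 km
Candidate C: residuals Site 1 0.0, Site 2 0.1, Site 3 0.1 → max 0.1 km
Only Candidate C has all residuals ≈ 0.

Candidate C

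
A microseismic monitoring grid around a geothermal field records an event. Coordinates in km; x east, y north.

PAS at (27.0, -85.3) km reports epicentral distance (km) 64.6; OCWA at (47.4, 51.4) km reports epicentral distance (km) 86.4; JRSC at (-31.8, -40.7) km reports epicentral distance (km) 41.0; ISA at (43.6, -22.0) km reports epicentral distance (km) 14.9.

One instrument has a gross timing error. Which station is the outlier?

Solve using three stations at a time. Using PAS, OCWA, JRSC (subtract circle equations pairwise → linear system) gives (x, y) ≈ (5.8, -24.3).
Distances from that point to each station vs reported:
  PAS: calculated 64.6 vs reported 64.6 → residual 0.0 km
  OCWA: calculated 86.4 vs reported 86.4 → residual 0.0 km
  JRSC: calculated 41.0 vs reported 41.0 → residual 0.0 km
  ISA: calculated 37.9 vs reported 14.9 → residual 23.0 km
PAS, OCWA, JRSC are mutually consistent (residuals ≈ 0); ISA is off by 23.0 km.

ISA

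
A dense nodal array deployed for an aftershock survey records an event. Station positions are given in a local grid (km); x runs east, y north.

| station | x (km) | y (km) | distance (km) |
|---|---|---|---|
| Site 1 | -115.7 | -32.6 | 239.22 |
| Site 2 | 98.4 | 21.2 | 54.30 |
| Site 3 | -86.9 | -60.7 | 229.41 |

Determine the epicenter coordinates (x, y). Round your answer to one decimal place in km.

Circle about each station: (x + 115.7)² + (y + 32.6)² = 239.22²; (x − 98.4)² + (y − 21.2)² = 54.30²; (x + 86.9)² + (y + 60.7)² = 229.41².
Subtracting the Site 1 equation from the Site 2 and Site 3 equations removes the quadratic terms:
428.2 x + 107.6 y = 49960.47
57.6 x − 56.2 y = 1384.11
Solving the 2×2 system: x ≈ 97.7, y ≈ 75.5 km.
Check against Site 1 (with the unrounded x, y): √((x + 115.7)²+(y + 32.6)²) = 239.22 ≈ 239.22 km. ✓

97.7 km east, 75.5 km north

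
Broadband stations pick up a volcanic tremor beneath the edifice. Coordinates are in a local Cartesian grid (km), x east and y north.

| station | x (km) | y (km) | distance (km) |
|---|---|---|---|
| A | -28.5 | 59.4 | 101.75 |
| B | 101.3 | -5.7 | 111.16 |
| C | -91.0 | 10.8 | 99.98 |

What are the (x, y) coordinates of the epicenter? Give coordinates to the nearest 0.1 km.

-4.6 km east, -39.5 km north

Circle about each station: (x + 28.5)² + (y − 59.4)² = 101.75²; (x − 101.3)² + (y + 5.7)² = 111.16²; (x + 91.0)² + (y − 10.8)² = 99.98².
Subtracting pairs of circle equations eliminates x²+y² and gives linear equations (the radical axes):
259.6 x − 130.2 y = 3950.09
-125.0 x − 97.2 y = 4414.09
Solving the 2×2 system: x ≈ -4.6, y ≈ -39.5 km.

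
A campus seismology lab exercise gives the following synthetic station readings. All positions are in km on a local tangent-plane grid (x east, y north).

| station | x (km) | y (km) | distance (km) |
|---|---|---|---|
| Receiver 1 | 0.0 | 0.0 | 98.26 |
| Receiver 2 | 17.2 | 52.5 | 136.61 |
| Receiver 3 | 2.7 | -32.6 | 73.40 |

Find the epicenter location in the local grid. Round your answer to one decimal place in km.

Circle about each station: x² + y² = 98.26²; (x − 17.2)² + (y − 52.5)² = 136.61²; (x − 2.7)² + (y + 32.6)² = 73.40².
Subtracting the Receiver 1 equation from the Receiver 2 and Receiver 3 equations removes the quadratic terms:
34.4 x + 105.0 y = -5955.17
5.4 x − 65.2 y = 5337.52
Solving the 2×2 system: x ≈ 61.3, y ≈ -76.8 km.

x ≈ 61.3 km, y ≈ -76.8 km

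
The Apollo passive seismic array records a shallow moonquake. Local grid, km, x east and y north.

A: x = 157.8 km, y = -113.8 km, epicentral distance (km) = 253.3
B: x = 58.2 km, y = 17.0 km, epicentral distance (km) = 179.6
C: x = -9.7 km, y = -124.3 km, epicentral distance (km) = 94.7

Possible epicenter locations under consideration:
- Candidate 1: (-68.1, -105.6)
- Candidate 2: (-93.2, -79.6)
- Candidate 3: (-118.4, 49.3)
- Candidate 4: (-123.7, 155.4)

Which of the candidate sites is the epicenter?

Candidate 2

For each candidate, compare |candidate − station| to the reported distance:
Candidate 1: residuals A 27.3, B 3.6, C 33.4 → max 33.4 km
Candidate 2: residuals A 0.0, B 0.0, C 0.0 → max 0.0 km
Candidate 3: residuals A 67.5, B 0.1, C 110.1 → max 110.1 km
Candidate 4: residuals A 136.2, B 49.0, C 207.3 → max 207.3 km
Only Candidate 2 has all residuals ≈ 0.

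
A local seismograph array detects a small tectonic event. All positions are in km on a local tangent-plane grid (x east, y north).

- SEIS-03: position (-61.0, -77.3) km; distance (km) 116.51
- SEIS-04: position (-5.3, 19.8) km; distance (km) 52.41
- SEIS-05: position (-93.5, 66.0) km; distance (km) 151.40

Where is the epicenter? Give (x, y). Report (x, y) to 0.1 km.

(35.9, -12.6)

Circle about each station: (x + 61.0)² + (y + 77.3)² = 116.51²; (x + 5.3)² + (y − 19.8)² = 52.41²; (x + 93.5)² + (y − 66.0)² = 151.40².
Subtracting the SEIS-03 equation from the SEIS-04 and SEIS-05 equations removes the quadratic terms:
111.4 x + 194.2 y = 1551.61
-65.0 x + 286.6 y = -5945.42
Solving the 2×2 system: x ≈ 35.9, y ≈ -12.6 km.
Check against SEIS-03 (with the unrounded x, y): √((x + 61.0)²+(y + 77.3)²) = 116.51 ≈ 116.51 km. ✓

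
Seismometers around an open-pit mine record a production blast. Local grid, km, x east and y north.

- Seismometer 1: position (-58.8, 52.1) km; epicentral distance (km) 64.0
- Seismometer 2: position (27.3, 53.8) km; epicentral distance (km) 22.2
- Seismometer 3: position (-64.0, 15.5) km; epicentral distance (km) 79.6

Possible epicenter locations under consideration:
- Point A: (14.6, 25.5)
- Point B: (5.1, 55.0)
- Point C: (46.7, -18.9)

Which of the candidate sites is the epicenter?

Point B

For each candidate, compare |candidate − station| to the reported distance:
Point A: residuals Seismometer 1 14.1, Seismometer 2 8.8, Seismometer 3 0.4 → max 14.1 km
Point B: residuals Seismometer 1 0.0, Seismometer 2 0.0, Seismometer 3 0.0 → max 0.0 km
Point C: residuals Seismometer 1 63.2, Seismometer 2 53.0, Seismometer 3 36.3 → max 63.2 km
Only Point B has all residuals ≈ 0.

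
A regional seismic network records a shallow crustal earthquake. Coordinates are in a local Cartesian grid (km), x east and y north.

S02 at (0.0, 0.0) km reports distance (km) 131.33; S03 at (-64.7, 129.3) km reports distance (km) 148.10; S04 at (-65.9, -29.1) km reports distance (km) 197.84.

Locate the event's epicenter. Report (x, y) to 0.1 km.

Circle about each station: x² + y² = 131.33²; (x + 64.7)² + (y − 129.3)² = 148.10²; (x + 65.9)² + (y + 29.1)² = 197.84².
Subtracting the S02 equation from the S03 and S04 equations removes the quadratic terms:
-129.4 x + 258.6 y = 16218.54
-131.8 x − 58.2 y = -16703.48
Solving the 2×2 system: x ≈ 81.1, y ≈ 103.3 km.
Check against S02 (with the unrounded x, y): √(x²+y²) = 131.35 ≈ 131.33 km. ✓

(81.1, 103.3)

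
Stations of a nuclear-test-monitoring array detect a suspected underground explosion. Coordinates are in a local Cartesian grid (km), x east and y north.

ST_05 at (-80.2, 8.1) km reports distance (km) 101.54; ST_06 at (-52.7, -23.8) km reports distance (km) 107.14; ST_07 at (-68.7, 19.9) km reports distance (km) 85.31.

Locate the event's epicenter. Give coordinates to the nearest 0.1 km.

(1.2, 68.8)

Circle about each station: (x + 80.2)² + (y − 8.1)² = 101.54²; (x + 52.7)² + (y + 23.8)² = 107.14²; (x + 68.7)² + (y − 19.9)² = 85.31².
Subtracting the ST_05 equation from the ST_06 and ST_07 equations removes the quadratic terms:
55.0 x − 63.8 y = -4322.53
23.0 x + 23.6 y = 1650.63
Solving the 2×2 system: x ≈ 1.2, y ≈ 68.8 km.
Check against ST_05 (with the unrounded x, y): √((x + 80.2)²+(y − 8.1)²) = 101.52 ≈ 101.54 km. ✓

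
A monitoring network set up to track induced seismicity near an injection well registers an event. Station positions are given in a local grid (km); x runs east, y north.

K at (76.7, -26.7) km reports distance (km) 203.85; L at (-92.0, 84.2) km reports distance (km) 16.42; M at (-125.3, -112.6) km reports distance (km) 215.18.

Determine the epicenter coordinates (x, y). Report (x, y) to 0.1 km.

Circle about each station: (x − 76.7)² + (y + 26.7)² = 203.85²; (x + 92.0)² + (y − 84.2)² = 16.42²; (x + 125.3)² + (y + 112.6)² = 215.18².
Subtracting the K equation from the L and M equations removes the quadratic terms:
-337.4 x + 221.8 y = 50243.07
-404.0 x − 171.8 y = 17035.46
Solving the 2×2 system: x ≈ -84.1, y ≈ 98.6 km.

(-84.1, 98.6)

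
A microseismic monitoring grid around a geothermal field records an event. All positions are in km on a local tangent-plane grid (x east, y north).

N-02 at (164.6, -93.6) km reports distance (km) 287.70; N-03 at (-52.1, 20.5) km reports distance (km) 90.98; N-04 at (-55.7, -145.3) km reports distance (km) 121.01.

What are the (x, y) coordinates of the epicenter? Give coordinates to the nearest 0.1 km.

(-118.4, -41.8)

Circle about each station: (x − 164.6)² + (y + 93.6)² = 287.70²; (x + 52.1)² + (y − 20.5)² = 90.98²; (x + 55.7)² + (y + 145.3)² = 121.01².
Subtracting the N-02 equation from the N-03 and N-04 equations removes the quadratic terms:
-433.4 x + 228.2 y = 41774.47
-440.6 x − 103.4 y = 56488.33
Solving the 2×2 system: x ≈ -118.4, y ≈ -41.8 km.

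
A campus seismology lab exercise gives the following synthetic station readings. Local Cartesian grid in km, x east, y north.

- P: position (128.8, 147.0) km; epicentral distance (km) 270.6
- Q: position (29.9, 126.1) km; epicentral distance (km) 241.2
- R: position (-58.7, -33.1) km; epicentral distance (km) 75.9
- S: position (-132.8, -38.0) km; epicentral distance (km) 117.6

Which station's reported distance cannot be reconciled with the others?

P

Solve using three stations at a time. Using Q, R, S (subtract circle equations pairwise → linear system) gives (x, y) ≈ (-36.7, -105.7).
Distances from that point to each station vs reported:
  P: calculated 302.1 vs reported 270.6 → residual 31.5 km
  Q: calculated 241.2 vs reported 241.2 → residual 0.0 km
  R: calculated 75.9 vs reported 75.9 → residual 0.0 km
  S: calculated 117.6 vs reported 117.6 → residual 0.0 km
Q, R, S are mutually consistent (residuals ≈ 0); P is off by 31.5 km.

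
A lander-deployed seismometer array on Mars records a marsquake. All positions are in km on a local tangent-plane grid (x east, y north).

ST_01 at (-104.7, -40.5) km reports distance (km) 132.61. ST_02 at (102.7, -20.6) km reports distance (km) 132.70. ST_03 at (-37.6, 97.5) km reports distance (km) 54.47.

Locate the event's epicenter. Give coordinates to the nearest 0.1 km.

x ≈ -8.9 km, y ≈ 51.2 km

Circle about each station: (x + 104.7)² + (y + 40.5)² = 132.61²; (x − 102.7)² + (y + 20.6)² = 132.70²; (x + 37.6)² + (y − 97.5)² = 54.47².
Subtracting the ST_01 equation from the ST_02 and ST_03 equations removes the quadratic terms:
414.8 x + 39.8 y = -1654.57
134.2 x + 276.0 y = 12936.10
Solving the 2×2 system: x ≈ -8.9, y ≈ 51.2 km.
Check against ST_01 (with the unrounded x, y): √((x + 104.7)²+(y + 40.5)²) = 132.61 ≈ 132.61 km. ✓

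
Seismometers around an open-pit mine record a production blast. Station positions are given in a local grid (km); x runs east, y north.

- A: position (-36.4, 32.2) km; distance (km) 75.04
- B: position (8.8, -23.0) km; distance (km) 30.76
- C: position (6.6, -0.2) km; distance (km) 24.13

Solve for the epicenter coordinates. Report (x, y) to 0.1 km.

Circle about each station: (x + 36.4)² + (y − 32.2)² = 75.04²; (x − 8.8)² + (y + 23.0)² = 30.76²; (x − 6.6)² + (y + 0.2)² = 24.13².
Subtracting pairs of circle equations eliminates x²+y² and gives linear equations (the radical axes):
90.4 x − 110.4 y = 2929.46
86.0 x − 64.8 y = 2730.54
Solving the 2×2 system: x ≈ 30.7, y ≈ -1.4 km.
Check against A (with the unrounded x, y): √((x + 36.4)²+(y − 32.2)²) = 75.04 ≈ 75.04 km. ✓

30.7 km east, -1.4 km north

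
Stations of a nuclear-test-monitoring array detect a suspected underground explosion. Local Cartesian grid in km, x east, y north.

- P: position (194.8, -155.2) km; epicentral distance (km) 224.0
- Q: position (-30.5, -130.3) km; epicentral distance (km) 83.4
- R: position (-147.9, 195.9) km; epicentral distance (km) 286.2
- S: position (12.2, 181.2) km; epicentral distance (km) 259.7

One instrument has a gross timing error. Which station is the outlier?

S

Solve using three stations at a time. Using P, Q, R (subtract circle equations pairwise → linear system) gives (x, y) ≈ (-3.7, -51.3).
Distances from that point to each station vs reported:
  P: calculated 224.0 vs reported 224.0 → residual 0.0 km
  Q: calculated 83.4 vs reported 83.4 → residual 0.0 km
  R: calculated 286.2 vs reported 286.2 → residual 0.0 km
  S: calculated 233.0 vs reported 259.7 → residual 26.7 km
P, Q, R are mutually consistent (residuals ≈ 0); S is off by 26.7 km.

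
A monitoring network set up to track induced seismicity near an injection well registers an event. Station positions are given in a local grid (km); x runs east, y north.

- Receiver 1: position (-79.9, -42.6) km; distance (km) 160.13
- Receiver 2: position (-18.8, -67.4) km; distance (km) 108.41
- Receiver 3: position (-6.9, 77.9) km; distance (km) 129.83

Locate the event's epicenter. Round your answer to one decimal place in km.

Circle about each station: (x + 79.9)² + (y + 42.6)² = 160.13²; (x + 18.8)² + (y + 67.4)² = 108.41²; (x + 6.9)² + (y − 77.9)² = 129.83².
Subtracting the Receiver 1 equation from the Receiver 2 and Receiver 3 equations removes the quadratic terms:
122.2 x − 49.6 y = 10586.32
146.0 x + 241.0 y = 6703.04
Solving the 2×2 system: x ≈ 78.6, y ≈ -19.8 km.

x ≈ 78.6 km, y ≈ -19.8 km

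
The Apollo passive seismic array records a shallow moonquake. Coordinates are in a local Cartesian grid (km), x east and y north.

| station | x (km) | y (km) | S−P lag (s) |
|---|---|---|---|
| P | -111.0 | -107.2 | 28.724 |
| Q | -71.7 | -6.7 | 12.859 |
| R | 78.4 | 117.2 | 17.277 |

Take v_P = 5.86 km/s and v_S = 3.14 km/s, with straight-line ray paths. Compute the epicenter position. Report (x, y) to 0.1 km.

-27.8 km east, 68.4 km north

Distance from S−P lag: d = Δt · v_P v_S / (v_P − v_S) = Δt · (5.86·3.14)/(5.86−3.14) ≈ 6.7649·Δt.
So d_P = 194.31, d_Q = 86.99, d_R = 116.88 km.
Circle about each station: (x + 111.0)² + (y + 107.2)² = 194.31²; (x + 71.7)² + (y + 6.7)² = 86.99²; (x − 78.4)² + (y − 117.2)² = 116.88².
Subtracting the P equation from the Q and R equations removes the quadratic terms:
78.6 x + 201.0 y = 11562.06
378.8 x + 448.8 y = 20165.00
Solving the 2×2 system: x ≈ -27.8, y ≈ 68.4 km.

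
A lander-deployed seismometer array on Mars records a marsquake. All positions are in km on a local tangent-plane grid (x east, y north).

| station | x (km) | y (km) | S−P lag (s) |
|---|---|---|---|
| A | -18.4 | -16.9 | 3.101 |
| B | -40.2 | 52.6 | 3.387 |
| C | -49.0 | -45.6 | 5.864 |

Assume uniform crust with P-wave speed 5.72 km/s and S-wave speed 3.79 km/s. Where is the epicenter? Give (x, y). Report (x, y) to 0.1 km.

Distance from S−P lag: d = Δt · v_P v_S / (v_P − v_S) = Δt · (5.72·3.79)/(5.72−3.79) ≈ 11.2325·Δt.
So d_A = 34.83, d_B = 38.04, d_C = 65.87 km.
Circle about each station: (x + 18.4)² + (y + 16.9)² = 34.83²; (x + 40.2)² + (y − 52.6)² = 38.04²; (x + 49.0)² + (y + 45.6)² = 65.87².
Subtracting pairs of circle equations eliminates x²+y² and gives linear equations (the radical axes):
-43.6 x + 139.0 y = 3524.72
-61.2 x − 57.4 y = 730.46
Solving the 2×2 system: x ≈ -27.6, y ≈ 16.7 km.

(-27.6, 16.7)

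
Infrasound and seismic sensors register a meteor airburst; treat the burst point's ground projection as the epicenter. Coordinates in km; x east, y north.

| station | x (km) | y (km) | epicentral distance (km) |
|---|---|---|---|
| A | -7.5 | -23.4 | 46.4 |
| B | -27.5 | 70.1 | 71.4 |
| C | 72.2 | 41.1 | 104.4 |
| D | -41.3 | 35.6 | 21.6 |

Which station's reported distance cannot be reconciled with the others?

Solve using three stations at a time. Using A, C, D (subtract circle equations pairwise → linear system) gives (x, y) ≈ (-29.5, 17.5).
Distances from that point to each station vs reported:
  A: calculated 46.4 vs reported 46.4 → residual 0.0 km
  B: calculated 52.7 vs reported 71.4 → residual 18.7 km
  C: calculated 104.4 vs reported 104.4 → residual 0.0 km
  D: calculated 21.6 vs reported 21.6 → residual 0.0 km
A, C, D are mutually consistent (residuals ≈ 0); B is off by 18.7 km.

B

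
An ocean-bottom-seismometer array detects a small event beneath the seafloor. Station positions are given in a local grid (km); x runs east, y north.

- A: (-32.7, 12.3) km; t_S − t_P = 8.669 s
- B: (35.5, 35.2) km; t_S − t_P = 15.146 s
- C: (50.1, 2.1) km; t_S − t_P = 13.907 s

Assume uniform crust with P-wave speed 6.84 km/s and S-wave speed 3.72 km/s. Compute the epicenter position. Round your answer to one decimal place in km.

Distance from S−P lag: d = Δt · v_P v_S / (v_P − v_S) = Δt · (6.84·3.72)/(6.84−3.72) ≈ 8.1554·Δt.
So d_A = 70.70, d_B = 123.52, d_C = 113.42 km.
Circle about each station: (x + 32.7)² + (y − 12.3)² = 70.70²; (x − 35.5)² + (y − 35.2)² = 123.52²; (x − 50.1)² + (y − 2.1)² = 113.42².
Subtracting pairs of circle equations eliminates x²+y² and gives linear equations (the radical axes):
136.4 x + 45.8 y = -8979.99
165.6 x − 20.4 y = -6571.77
Solving the 2×2 system: x ≈ -46.7, y ≈ -57.0 km.

(-46.7, -57.0)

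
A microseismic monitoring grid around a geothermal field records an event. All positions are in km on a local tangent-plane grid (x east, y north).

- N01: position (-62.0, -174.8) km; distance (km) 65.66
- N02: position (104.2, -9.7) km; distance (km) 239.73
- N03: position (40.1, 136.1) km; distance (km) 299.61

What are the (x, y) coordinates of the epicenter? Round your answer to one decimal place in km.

(-105.6, -125.7)

Circle about each station: (x + 62.0)² + (y + 174.8)² = 65.66²; (x − 104.2)² + (y + 9.7)² = 239.73²; (x − 40.1)² + (y − 136.1)² = 299.61².
Subtracting the N01 equation from the N02 and N03 equations removes the quadratic terms:
332.4 x + 330.2 y = -76606.55
204.2 x + 621.8 y = -99722.74
Solving the 2×2 system: x ≈ -105.6, y ≈ -125.7 km.
Check against N01 (with the unrounded x, y): √((x + 62.0)²+(y + 174.8)²) = 65.66 ≈ 65.66 km. ✓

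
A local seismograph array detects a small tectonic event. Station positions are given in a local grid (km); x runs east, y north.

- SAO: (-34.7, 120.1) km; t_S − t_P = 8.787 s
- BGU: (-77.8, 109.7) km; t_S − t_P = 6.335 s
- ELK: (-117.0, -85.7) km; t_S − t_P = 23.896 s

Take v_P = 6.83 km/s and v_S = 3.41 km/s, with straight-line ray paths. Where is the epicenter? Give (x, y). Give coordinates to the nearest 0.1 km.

(-65.0, 68.5)

Distance from S−P lag: d = Δt · v_P v_S / (v_P − v_S) = Δt · (6.83·3.41)/(6.83−3.41) ≈ 6.8100·Δt.
So d_SAO = 59.84, d_BGU = 43.14, d_ELK = 162.73 km.
Circle about each station: (x + 34.7)² + (y − 120.1)² = 59.84²; (x + 77.8)² + (y − 109.7)² = 43.14²; (x + 117.0)² + (y + 85.7)² = 162.73².
Subtracting the SAO equation from the BGU and ELK equations removes the quadratic terms:
-86.2 x − 20.8 y = 4178.60
-164.6 x − 411.6 y = -17494.84
Solving the 2×2 system: x ≈ -65.0, y ≈ 68.5 km.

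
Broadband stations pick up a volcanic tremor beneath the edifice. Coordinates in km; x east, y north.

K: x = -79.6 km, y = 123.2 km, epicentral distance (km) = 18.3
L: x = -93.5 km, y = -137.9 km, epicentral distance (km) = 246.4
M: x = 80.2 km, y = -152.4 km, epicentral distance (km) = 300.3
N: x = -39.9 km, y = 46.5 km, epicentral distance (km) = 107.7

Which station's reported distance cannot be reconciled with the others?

Solve using three stations at a time. Using K, L, M (subtract circle equations pairwise → linear system) gives (x, y) ≈ (-70.4, 107.4).
Distances from that point to each station vs reported:
  K: calculated 18.3 vs reported 18.3 → residual 0.0 km
  L: calculated 246.4 vs reported 246.4 → residual 0.0 km
  M: calculated 300.3 vs reported 300.3 → residual 0.0 km
  N: calculated 68.1 vs reported 107.7 → residual 39.6 km
K, L, M are mutually consistent (residuals ≈ 0); N is off by 39.6 km.

N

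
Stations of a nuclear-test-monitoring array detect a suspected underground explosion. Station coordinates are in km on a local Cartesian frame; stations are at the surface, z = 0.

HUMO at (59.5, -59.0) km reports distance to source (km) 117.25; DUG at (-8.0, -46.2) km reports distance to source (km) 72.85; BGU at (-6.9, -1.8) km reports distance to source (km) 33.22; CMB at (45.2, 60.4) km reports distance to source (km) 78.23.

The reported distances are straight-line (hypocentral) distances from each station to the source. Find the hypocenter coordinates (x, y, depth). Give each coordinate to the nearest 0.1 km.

Each station gives a sphere (x−x_i)² + (y−y_i)² + z² = d_i² (stations at z=0).
Subtracting the HUMO sphere from DUG and BGU: z² cancels, leaving linear equations in x and y:
-135.0 x + 25.6 y = 3617.63
-132.8 x + 114.4 y = 5673.59
Solving: x ≈ -22.302, y ≈ 23.705 km (keep extra digits for the depth step; rounded: -22.3, 23.7).
Then from the HUMO sphere: z² = 117.25² − (x − 59.5)² − (y + 59.0)² with x = -22.302, y = 23.705, so z ≈ 14.693 ≈ 14.7 km.

(-22.3, 23.7, 14.7)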